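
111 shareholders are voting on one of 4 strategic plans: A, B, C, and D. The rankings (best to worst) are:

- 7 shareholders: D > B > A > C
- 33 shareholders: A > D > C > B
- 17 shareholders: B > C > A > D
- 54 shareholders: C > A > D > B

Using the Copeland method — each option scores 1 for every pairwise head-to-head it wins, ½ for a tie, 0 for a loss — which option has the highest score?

A: beats B and D; loses to C → score 2.
B: loses to A, C, and D → score 0.
C: beats A, B, and D → score 3.
D: beats B; loses to A and C → score 1.
C has the best pairwise record.

C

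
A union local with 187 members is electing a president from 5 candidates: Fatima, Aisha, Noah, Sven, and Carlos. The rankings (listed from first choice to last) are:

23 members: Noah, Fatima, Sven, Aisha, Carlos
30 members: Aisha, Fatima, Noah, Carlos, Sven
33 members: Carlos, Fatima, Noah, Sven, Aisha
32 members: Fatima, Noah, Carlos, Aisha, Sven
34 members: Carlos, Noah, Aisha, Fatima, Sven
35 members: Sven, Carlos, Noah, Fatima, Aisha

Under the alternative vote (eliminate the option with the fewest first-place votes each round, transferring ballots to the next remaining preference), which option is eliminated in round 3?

Sven

Round 1: Fatima 32, Aisha 30, Noah 23, Sven 35, Carlos 67. Eliminate Noah.
Round 2: Fatima 55, Aisha 30, Sven 35, Carlos 67. Eliminate Aisha.
Round 3: Fatima 85, Sven 35, Carlos 67. Eliminate Sven.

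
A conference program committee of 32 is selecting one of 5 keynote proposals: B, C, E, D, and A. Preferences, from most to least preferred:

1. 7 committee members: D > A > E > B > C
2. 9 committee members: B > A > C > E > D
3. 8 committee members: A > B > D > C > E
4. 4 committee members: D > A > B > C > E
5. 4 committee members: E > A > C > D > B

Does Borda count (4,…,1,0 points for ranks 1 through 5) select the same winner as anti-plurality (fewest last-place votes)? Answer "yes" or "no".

yes

Borda — scores: B 75, C 38, E 39, D 64, A 104. Winner: A.
Anti-plurality — last-place votes: B 4, C 7, E 12, D 9, A 0. Winner: A.
The two methods agree.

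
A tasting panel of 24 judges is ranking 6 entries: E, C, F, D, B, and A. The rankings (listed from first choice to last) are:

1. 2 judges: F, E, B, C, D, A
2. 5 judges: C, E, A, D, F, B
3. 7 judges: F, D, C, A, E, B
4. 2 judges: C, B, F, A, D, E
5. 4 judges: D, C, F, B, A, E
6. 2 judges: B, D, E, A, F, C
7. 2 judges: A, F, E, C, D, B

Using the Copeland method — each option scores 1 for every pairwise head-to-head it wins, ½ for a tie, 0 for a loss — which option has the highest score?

F

E: beats B; loses to C, F, D, and A → score 1.
C: beats E, B, and A; loses to F and D → score 3.
F: beats E, C, D, B, and A → score 5.
D: beats E, C, B, and A; loses to F → score 4.
B: loses to E, C, F, D, and A → score 0.
A: beats E and B; loses to C, F, and D → score 2.
F has the best pairwise record.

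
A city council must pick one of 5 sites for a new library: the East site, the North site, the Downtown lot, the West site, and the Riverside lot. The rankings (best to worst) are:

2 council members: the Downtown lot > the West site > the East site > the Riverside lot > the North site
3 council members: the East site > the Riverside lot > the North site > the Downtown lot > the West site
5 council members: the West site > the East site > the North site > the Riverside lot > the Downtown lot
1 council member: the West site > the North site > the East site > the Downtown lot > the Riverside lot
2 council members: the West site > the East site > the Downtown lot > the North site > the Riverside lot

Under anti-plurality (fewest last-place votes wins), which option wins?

the East site

Last-place votes: the East site 0, the North site 2, the Downtown lot 5, the West site 3, the Riverside lot 3.
the East site is ranked last by the fewest voters, so the East site wins.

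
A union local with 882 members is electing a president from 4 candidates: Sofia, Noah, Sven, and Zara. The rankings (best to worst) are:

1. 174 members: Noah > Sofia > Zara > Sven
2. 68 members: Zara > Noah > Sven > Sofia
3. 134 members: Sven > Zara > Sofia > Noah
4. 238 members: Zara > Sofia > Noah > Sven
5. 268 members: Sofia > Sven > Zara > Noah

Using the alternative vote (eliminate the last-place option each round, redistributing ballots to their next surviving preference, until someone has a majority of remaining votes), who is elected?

Sofia

Round 1: Sofia 268, Noah 174, Sven 134, Zara 306. Eliminate Sven.
Round 2: Sofia 268, Noah 174, Zara 440. Eliminate Noah.
Round 3: Sofia 442, Zara 440. Sofia has a majority.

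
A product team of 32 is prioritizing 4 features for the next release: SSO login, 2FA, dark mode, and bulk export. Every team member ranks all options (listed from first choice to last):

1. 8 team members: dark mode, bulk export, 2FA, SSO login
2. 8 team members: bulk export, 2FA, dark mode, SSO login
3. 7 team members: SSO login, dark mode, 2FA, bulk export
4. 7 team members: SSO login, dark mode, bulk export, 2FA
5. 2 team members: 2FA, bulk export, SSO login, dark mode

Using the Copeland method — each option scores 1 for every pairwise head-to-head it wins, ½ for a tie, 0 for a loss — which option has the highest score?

SSO login: ties dark mode; loses to 2FA and bulk export → score 0.5.
2FA: beats SSO login; loses to dark mode and bulk export → score 1.
dark mode: beats 2FA and bulk export; ties SSO login → score 2.5.
bulk export: beats SSO login and 2FA; loses to dark mode → score 2.
dark mode has the best pairwise record.

dark mode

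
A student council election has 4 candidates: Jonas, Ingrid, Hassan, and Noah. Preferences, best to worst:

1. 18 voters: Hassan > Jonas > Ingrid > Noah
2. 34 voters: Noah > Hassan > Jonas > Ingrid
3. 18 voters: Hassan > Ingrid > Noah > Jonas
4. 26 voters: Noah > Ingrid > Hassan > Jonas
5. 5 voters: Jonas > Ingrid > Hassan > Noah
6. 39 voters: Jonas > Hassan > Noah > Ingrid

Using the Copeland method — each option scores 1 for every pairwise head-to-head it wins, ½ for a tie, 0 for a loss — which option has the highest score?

Hassan

Jonas: beats Ingrid; loses to Hassan and Noah → score 1.
Ingrid: loses to Jonas, Hassan, and Noah → score 0.
Hassan: beats Jonas, Ingrid, and Noah → score 3.
Noah: beats Jonas and Ingrid; loses to Hassan → score 2.
Hassan has the best pairwise record.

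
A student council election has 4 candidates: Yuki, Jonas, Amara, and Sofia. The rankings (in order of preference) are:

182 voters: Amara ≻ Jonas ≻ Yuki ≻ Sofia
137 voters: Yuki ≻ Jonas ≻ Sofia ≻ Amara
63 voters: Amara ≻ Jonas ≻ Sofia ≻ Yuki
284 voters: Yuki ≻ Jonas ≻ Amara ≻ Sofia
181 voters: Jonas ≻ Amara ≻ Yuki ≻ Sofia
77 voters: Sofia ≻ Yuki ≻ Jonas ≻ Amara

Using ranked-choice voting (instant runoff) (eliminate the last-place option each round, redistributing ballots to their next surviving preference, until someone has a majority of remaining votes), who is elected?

Yuki

Round 1: Yuki 421, Jonas 181, Amara 245, Sofia 77. Eliminate Sofia.
Round 2: Yuki 498, Jonas 181, Amara 245. Yuki has a majority.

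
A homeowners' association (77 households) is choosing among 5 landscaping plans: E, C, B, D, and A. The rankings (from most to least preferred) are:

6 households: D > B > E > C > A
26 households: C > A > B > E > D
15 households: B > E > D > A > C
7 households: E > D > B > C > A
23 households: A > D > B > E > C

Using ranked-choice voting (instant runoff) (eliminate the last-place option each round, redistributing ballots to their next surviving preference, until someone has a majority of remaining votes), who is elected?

Round 1: E 7, C 26, B 15, D 6, A 23. Eliminate D.
Round 2: E 7, C 26, B 21, A 23. Eliminate E.
Round 3: C 26, B 28, A 23. Eliminate A.
Round 4: C 26, B 51. B has a majority.

B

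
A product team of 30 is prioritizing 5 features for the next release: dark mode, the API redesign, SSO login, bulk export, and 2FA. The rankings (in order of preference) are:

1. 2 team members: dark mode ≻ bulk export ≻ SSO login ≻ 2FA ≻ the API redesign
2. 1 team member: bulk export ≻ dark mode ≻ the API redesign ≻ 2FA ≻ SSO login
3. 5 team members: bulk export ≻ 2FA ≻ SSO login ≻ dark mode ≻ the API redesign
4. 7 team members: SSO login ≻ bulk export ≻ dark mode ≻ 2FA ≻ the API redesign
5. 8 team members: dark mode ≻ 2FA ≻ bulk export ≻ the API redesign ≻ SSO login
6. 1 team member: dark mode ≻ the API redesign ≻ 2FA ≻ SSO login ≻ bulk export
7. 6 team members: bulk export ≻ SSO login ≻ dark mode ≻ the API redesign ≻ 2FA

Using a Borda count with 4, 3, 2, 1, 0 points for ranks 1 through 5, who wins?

bulk export

dark mode: 2·4 + 1·3 + 5·1 + 7·2 + 8·4 + 1·4 + 6·2 = 78
the API redesign: 2·0 + 1·2 + 5·0 + 7·0 + 8·1 + 1·3 + 6·1 = 19
SSO login: 2·2 + 1·0 + 5·2 + 7·4 + 8·0 + 1·1 + 6·3 = 61
bulk export: 2·3 + 1·4 + 5·4 + 7·3 + 8·2 + 1·0 + 6·4 = 91
2FA: 2·1 + 1·1 + 5·3 + 7·1 + 8·3 + 1·2 + 6·0 = 51
bulk export has the highest Borda score (91).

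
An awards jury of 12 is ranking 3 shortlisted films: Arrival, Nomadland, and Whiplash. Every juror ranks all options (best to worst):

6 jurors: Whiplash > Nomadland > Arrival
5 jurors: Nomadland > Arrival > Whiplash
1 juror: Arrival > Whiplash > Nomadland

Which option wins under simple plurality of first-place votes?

First-place votes: Arrival 1, Nomadland 5, Whiplash 6.
Whiplash has the most first-place votes.

Whiplash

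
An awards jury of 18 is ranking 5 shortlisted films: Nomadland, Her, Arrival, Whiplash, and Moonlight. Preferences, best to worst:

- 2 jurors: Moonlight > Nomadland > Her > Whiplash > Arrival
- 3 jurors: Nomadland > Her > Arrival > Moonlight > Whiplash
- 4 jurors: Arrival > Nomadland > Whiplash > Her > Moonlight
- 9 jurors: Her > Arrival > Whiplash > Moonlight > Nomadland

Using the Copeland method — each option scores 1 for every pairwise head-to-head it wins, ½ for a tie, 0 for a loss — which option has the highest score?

Nomadland: ties Her and Whiplash; loses to Arrival and Moonlight → score 1.
Her: beats Arrival, Whiplash, and Moonlight; ties Nomadland → score 3.5.
Arrival: beats Nomadland, Whiplash, and Moonlight; loses to Her → score 3.
Whiplash: beats Moonlight; ties Nomadland; loses to Her and Arrival → score 1.5.
Moonlight: beats Nomadland; loses to Her, Arrival, and Whiplash → score 1.
Her has the best pairwise record.

Her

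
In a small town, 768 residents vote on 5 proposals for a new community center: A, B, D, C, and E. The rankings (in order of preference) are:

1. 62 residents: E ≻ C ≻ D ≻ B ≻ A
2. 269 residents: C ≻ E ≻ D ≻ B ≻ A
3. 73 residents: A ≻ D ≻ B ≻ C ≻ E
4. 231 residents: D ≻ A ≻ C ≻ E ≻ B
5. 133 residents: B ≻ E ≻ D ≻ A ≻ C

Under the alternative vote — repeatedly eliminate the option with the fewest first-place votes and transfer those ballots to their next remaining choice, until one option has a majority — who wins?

D

Round 1: A 73, B 133, D 231, C 269, E 62. Eliminate E.
Round 2: A 73, B 133, D 231, C 331. Eliminate A.
Round 3: B 133, D 304, C 331. Eliminate B.
Round 4: D 437, C 331. D has a majority.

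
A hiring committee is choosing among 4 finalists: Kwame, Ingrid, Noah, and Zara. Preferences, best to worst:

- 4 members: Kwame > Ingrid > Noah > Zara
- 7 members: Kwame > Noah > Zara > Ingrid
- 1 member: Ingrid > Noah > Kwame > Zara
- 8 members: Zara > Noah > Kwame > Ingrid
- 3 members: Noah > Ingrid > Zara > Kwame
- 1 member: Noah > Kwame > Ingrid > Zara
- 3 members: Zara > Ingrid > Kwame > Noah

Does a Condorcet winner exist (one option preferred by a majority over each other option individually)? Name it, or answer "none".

Checking pairwise contests:
Zara beats Kwame 14–13.
Kwame beats Ingrid 20–7.
Kwame beats Noah 14–13.
Noah beats Zara 16–11.
Every option loses at least one head-to-head, so there is no Condorcet winner.

none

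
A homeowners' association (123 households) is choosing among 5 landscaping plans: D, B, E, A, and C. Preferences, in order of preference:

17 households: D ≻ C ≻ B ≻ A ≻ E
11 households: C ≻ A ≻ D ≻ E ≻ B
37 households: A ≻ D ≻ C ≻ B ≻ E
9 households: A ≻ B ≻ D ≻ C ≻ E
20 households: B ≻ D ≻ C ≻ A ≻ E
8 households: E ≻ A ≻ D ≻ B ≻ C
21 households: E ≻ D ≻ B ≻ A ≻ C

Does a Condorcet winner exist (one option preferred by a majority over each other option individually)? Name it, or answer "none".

A vs D: 65–58 for A.
A vs B: 65–58 for A.
A vs E: 94–29 for A.
A vs C: 75–48 for A.
A beats every other option head-to-head.

A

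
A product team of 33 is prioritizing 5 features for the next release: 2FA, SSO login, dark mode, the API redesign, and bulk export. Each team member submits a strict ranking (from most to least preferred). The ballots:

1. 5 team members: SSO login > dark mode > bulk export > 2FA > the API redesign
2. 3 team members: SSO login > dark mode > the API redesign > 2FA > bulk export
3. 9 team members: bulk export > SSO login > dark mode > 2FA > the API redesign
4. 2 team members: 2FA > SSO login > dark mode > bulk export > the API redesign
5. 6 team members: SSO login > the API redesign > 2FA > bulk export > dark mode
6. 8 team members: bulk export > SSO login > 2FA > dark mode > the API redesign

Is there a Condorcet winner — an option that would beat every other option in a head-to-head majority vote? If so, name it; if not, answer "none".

bulk export vs 2FA: 22–11 for bulk export.
bulk export vs SSO login: 17–16 for bulk export.
bulk export vs dark mode: 23–10 for bulk export.
bulk export vs the API redesign: 24–9 for bulk export.
bulk export beats every other option head-to-head.

bulk export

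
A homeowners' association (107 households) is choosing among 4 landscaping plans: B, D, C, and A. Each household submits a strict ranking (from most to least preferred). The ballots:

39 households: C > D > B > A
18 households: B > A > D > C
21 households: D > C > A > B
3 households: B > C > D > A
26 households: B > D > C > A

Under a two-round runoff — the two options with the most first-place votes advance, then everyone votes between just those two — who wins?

Round 1 first-place votes: B 47, D 21, C 39, A 0.
B and C advance.
Runoff: B is preferred to C by 47 voters; C by 60.
C wins the runoff.

C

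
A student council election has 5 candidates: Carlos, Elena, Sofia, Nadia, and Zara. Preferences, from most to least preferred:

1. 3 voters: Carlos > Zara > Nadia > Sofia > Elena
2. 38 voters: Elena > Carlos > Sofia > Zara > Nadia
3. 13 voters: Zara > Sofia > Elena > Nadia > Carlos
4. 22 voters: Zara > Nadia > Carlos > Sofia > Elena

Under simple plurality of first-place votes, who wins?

Elena

First-place votes: Carlos 3, Elena 38, Sofia 0, Nadia 0, Zara 35.
Elena has the most first-place votes.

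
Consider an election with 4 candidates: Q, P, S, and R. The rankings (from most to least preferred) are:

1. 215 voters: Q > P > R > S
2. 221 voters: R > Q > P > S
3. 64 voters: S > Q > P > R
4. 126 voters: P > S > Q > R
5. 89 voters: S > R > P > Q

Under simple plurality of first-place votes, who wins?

First-place votes: Q 215, P 126, S 153, R 221.
R has the most first-place votes.

R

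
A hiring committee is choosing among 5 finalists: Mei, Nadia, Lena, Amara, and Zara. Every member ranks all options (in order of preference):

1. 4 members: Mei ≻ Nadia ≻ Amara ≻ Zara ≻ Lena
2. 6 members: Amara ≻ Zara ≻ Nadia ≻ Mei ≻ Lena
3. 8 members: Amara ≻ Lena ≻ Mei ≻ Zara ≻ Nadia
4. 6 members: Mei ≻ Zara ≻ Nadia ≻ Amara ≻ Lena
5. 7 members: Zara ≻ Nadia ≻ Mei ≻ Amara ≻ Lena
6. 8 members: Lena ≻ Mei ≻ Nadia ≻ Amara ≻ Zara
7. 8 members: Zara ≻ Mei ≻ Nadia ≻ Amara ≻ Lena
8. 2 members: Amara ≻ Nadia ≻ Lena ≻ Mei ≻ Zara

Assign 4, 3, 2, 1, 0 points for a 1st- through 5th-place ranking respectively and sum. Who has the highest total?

Mei

Mei: 4·4 + 6·1 + 8·2 + 6·4 + 7·2 + 8·3 + 8·3 + 2·1 = 126
Nadia: 4·3 + 6·2 + 8·0 + 6·2 + 7·3 + 8·2 + 8·2 + 2·3 = 95
Lena: 4·0 + 6·0 + 8·3 + 6·0 + 7·0 + 8·4 + 8·0 + 2·2 = 60
Amara: 4·2 + 6·4 + 8·4 + 6·1 + 7·1 + 8·1 + 8·1 + 2·4 = 101
Zara: 4·1 + 6·3 + 8·1 + 6·3 + 7·4 + 8·0 + 8·4 + 2·0 = 108
Mei has the highest Borda score (126).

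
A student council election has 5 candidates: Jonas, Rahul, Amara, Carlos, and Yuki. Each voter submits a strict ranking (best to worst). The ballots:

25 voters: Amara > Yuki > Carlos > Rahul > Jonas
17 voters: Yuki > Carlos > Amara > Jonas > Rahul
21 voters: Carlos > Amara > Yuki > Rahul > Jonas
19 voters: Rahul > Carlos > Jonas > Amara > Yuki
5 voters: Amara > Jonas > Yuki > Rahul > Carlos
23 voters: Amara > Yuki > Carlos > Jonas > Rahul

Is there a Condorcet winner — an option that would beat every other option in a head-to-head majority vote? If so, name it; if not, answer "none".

none

Checking pairwise contests:
Rahul beats Jonas 65–45.
Amara beats Rahul 91–19.
Carlos beats Amara 57–53.
Yuki beats Carlos 70–40.
Amara beats Yuki 93–17.
Every option loses at least one head-to-head, so there is no Condorcet winner.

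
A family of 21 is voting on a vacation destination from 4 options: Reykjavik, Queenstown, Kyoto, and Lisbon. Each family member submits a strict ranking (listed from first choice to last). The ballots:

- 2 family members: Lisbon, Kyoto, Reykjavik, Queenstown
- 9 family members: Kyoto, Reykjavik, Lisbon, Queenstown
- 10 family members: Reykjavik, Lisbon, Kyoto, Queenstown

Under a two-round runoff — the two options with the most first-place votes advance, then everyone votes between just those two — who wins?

Round 1 first-place votes: Reykjavik 10, Queenstown 0, Kyoto 9, Lisbon 2.
Reykjavik and Kyoto advance.
Runoff: Reykjavik is preferred to Kyoto by 10 voters; Kyoto by 11.
Kyoto wins the runoff.

Kyoto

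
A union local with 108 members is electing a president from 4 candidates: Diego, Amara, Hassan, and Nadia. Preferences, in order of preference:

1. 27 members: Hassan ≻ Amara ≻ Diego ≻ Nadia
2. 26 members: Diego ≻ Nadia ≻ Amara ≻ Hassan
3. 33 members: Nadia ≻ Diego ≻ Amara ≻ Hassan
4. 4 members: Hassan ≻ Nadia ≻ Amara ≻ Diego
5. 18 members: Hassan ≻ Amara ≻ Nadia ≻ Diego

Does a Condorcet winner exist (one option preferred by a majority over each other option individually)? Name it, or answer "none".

Nadia

Nadia vs Diego: 55–53 for Nadia.
Nadia vs Amara: 63–45 for Nadia.
Nadia vs Hassan: 59–49 for Nadia.
Nadia beats every other option head-to-head.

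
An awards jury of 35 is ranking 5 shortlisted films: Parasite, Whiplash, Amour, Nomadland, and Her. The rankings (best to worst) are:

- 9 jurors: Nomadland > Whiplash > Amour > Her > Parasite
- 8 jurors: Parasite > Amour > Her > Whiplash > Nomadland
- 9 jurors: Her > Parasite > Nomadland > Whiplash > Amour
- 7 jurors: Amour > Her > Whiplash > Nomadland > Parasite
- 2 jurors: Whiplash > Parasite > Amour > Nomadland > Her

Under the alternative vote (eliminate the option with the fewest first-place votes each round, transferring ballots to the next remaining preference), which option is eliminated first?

Whiplash

Round 1: Parasite 8, Whiplash 2, Amour 7, Nomadland 9, Her 9. Eliminate Whiplash.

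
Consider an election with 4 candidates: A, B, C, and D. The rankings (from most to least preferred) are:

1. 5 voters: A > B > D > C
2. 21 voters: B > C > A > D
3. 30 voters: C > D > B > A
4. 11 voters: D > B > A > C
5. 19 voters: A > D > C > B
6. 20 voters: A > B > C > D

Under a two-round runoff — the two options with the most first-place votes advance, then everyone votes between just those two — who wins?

Round 1 first-place votes: A 44, B 21, C 30, D 11.
A and C advance.
Runoff: A is preferred to C by 55 voters; C by 51.
A wins the runoff.

A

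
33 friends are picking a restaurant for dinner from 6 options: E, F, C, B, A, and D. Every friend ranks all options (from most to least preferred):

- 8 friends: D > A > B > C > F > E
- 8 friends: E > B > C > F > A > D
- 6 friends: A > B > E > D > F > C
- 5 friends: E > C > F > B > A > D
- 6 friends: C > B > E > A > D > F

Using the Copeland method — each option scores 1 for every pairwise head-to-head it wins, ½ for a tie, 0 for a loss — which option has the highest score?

E: beats F, C, A, and D; loses to B → score 4.
F: loses to E, C, B, A, and D → score 0.
C: beats F, A, and D; loses to E and B → score 3.
B: beats E, F, C, A, and D → score 5.
A: beats F and D; loses to E, C, and B → score 2.
D: beats F; loses to E, C, B, and A → score 1.
B has the best pairwise record.

B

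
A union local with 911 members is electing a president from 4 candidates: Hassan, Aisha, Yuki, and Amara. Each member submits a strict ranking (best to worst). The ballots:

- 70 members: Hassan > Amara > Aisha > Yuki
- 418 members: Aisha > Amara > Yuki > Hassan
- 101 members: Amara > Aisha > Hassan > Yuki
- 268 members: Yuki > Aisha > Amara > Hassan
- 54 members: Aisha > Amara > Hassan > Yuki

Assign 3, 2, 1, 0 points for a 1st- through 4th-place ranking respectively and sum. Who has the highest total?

Hassan: 70·3 + 418·0 + 101·1 + 268·0 + 54·1 = 365
Aisha: 70·1 + 418·3 + 101·2 + 268·2 + 54·3 = 2224
Yuki: 70·0 + 418·1 + 101·0 + 268·3 + 54·0 = 1222
Amara: 70·2 + 418·2 + 101·3 + 268·1 + 54·2 = 1655
Aisha has the highest Borda score (2224).

Aisha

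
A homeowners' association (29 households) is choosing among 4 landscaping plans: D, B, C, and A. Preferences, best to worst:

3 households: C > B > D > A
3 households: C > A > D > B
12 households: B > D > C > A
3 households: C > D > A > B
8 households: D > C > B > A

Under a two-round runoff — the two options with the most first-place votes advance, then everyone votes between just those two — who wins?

Round 1 first-place votes: D 8, B 12, C 9, A 0.
B and C advance.
Runoff: B is preferred to C by 12 voters; C by 17.
C wins the runoff.

C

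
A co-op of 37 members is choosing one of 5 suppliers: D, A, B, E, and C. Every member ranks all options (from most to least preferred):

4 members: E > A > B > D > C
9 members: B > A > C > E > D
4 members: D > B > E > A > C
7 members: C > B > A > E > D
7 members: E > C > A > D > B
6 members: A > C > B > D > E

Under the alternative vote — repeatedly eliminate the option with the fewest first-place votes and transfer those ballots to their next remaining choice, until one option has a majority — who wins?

Round 1: D 4, A 6, B 9, E 11, C 7. Eliminate D.
Round 2: A 6, B 13, E 11, C 7. Eliminate A.
Round 3: B 13, E 11, C 13. Eliminate E.
Round 4: B 17, C 20. C has a majority.

C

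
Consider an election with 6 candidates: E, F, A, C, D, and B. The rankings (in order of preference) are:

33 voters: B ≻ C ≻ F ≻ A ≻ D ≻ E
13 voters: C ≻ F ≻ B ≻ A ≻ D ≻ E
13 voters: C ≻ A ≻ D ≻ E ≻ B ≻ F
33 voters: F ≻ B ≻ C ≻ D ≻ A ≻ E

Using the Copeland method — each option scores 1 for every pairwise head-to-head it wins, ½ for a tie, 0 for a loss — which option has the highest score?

B

E: loses to F, A, C, D, and B → score 0.
F: beats E, A, and D; ties B; loses to C → score 3.5.
A: beats E and D; loses to F, C, and B → score 2.
C: beats E, F, A, and D; loses to B → score 4.
D: beats E; loses to F, A, C, and B → score 1.
B: beats E, A, C, and D; ties F → score 4.5.
B has the best pairwise record.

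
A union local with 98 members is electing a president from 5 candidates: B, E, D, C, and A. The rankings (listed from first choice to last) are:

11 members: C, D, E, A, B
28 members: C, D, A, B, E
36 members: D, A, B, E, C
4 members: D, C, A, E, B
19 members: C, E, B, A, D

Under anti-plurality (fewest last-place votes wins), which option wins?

Last-place votes: B 15, E 28, D 19, C 36, A 0.
A is ranked last by the fewest voters, so A wins.

A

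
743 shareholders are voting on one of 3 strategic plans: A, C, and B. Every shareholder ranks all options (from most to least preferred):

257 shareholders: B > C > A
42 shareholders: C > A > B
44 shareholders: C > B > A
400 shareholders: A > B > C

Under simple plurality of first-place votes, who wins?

A

First-place votes: A 400, C 86, B 257.
A has the most first-place votes.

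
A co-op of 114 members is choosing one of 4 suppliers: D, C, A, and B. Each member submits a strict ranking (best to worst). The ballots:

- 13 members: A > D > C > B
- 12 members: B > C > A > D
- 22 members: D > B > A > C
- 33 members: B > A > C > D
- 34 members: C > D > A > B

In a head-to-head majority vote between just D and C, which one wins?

C

Voters preferring D to C: 35; preferring C to D: 79.
C wins the head-to-head.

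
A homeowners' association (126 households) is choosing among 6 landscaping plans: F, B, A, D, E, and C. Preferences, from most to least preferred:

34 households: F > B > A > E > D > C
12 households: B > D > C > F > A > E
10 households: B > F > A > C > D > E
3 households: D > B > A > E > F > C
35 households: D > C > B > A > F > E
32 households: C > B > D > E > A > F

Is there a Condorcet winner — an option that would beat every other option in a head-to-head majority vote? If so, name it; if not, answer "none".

Checking pairwise contests:
B beats F 92–34.
C beats B 67–59.
B beats A 126–0.
B beats D 88–38.
F beats E 91–35.
D beats C 84–42.
Every option loses at least one head-to-head, so there is no Condorcet winner.

none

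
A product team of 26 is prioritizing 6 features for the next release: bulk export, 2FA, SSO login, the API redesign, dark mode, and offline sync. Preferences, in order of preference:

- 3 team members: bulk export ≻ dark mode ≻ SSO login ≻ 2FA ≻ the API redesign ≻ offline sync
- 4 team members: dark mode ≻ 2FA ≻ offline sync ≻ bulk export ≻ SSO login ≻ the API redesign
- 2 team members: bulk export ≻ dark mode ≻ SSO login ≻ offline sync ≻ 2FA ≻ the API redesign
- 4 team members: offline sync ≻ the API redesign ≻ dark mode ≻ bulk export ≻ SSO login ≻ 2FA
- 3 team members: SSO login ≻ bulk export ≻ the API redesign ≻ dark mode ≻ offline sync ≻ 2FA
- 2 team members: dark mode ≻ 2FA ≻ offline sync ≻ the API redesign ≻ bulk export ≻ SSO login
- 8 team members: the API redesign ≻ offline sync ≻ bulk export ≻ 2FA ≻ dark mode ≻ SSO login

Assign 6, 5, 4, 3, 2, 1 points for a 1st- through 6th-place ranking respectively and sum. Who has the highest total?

bulk export: 3·6 + 4·3 + 2·6 + 4·3 + 3·5 + 2·2 + 8·4 = 105
2FA: 3·3 + 4·5 + 2·2 + 4·1 + 3·1 + 2·5 + 8·3 = 74
SSO login: 3·4 + 4·2 + 2·4 + 4·2 + 3·6 + 2·1 + 8·1 = 64
the API redesign: 3·2 + 4·1 + 2·1 + 4·5 + 3·4 + 2·3 + 8·6 = 98
dark mode: 3·5 + 4·6 + 2·5 + 4·4 + 3·3 + 2·6 + 8·2 = 102
offline sync: 3·1 + 4·4 + 2·3 + 4·6 + 3·2 + 2·4 + 8·5 = 103
bulk export has the highest Borda score (105).

bulk export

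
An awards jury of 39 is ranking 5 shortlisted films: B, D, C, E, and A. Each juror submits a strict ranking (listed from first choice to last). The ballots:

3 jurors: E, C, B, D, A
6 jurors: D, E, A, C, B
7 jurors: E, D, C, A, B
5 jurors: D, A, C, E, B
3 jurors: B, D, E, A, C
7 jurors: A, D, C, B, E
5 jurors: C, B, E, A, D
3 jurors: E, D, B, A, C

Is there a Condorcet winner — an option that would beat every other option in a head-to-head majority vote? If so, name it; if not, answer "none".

D

D vs B: 28–11 for D.
D vs C: 31–8 for D.
D vs E: 21–18 for D.
D vs A: 27–12 for D.
D beats every other option head-to-head.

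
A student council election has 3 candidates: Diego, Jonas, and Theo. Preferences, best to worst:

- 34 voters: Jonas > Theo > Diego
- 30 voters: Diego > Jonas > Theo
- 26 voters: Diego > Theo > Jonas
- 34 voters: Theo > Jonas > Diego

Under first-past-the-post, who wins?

First-place votes: Diego 56, Jonas 34, Theo 34.
Diego has the most first-place votes.

Diego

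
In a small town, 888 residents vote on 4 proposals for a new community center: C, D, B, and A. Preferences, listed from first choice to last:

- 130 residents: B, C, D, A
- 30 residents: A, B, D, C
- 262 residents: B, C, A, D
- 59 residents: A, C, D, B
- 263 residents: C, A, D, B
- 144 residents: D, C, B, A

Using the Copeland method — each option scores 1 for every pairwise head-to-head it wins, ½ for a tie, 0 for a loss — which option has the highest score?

C

C: beats D, B, and A → score 3.
D: beats B; loses to C and A → score 1.
B: beats A; loses to C and D → score 1.
A: beats D; loses to C and B → score 1.
C has the best pairwise record.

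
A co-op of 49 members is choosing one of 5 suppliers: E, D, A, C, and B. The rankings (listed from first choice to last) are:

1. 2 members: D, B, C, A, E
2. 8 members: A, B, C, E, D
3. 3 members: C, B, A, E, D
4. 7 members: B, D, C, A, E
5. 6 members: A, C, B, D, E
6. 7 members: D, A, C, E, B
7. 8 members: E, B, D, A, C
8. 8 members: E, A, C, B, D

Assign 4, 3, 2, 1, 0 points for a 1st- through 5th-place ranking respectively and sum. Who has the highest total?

E: 2·0 + 8·1 + 3·1 + 7·0 + 6·0 + 7·1 + 8·4 + 8·4 = 82
D: 2·4 + 8·0 + 3·0 + 7·3 + 6·1 + 7·4 + 8·2 + 8·0 = 79
A: 2·1 + 8·4 + 3·2 + 7·1 + 6·4 + 7·3 + 8·1 + 8·3 = 124
C: 2·2 + 8·2 + 3·4 + 7·2 + 6·3 + 7·2 + 8·0 + 8·2 = 94
B: 2·3 + 8·3 + 3·3 + 7·4 + 6·2 + 7·0 + 8·3 + 8·1 = 111
A has the highest Borda score (124).

A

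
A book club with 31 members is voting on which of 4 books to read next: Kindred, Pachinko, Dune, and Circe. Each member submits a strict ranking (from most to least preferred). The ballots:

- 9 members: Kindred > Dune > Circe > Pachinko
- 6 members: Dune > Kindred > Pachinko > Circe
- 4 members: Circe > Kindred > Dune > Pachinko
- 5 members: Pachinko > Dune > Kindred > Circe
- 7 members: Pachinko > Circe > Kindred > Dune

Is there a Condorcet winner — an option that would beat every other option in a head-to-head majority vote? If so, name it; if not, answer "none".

Kindred

Kindred vs Pachinko: 19–12 for Kindred.
Kindred vs Dune: 20–11 for Kindred.
Kindred vs Circe: 20–11 for Kindred.
Kindred beats every other option head-to-head.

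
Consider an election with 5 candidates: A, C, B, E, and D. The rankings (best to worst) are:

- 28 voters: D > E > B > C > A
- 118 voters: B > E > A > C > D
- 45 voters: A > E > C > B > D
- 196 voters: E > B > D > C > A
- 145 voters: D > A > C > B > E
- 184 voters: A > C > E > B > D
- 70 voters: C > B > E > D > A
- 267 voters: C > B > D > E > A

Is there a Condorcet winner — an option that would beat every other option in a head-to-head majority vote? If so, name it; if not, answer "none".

C vs A: 561–492 for C.
C vs B: 711–342 for C.
C vs E: 666–387 for C.
C vs D: 684–369 for C.
C beats every other option head-to-head.

C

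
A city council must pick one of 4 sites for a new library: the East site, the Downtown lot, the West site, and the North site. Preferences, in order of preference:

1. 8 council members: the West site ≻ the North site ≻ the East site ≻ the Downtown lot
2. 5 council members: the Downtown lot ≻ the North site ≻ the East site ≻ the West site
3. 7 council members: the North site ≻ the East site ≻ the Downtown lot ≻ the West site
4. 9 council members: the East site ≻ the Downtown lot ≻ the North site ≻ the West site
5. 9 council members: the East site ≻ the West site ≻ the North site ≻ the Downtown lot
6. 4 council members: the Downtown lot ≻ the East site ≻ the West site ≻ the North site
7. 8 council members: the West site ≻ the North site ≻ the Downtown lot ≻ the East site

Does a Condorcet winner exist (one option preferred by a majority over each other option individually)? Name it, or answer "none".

none

Checking pairwise contests:
the North site beats the East site 28–22.
the East site beats the Downtown lot 33–17.
the East site beats the West site 34–16.
the West site beats the North site 29–21.
Every option loses at least one head-to-head, so there is no Condorcet winner.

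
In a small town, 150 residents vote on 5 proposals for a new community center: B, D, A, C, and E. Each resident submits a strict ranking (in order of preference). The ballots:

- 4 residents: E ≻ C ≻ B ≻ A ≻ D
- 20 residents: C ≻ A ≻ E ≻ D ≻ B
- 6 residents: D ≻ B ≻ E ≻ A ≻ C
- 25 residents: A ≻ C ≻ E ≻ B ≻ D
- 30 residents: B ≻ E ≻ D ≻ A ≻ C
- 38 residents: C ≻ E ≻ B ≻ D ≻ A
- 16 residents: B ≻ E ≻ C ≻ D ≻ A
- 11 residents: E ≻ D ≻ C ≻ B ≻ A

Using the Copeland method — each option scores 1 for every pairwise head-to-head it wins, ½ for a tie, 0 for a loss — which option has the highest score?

B: beats D and A; loses to C and E → score 2.
D: beats A; loses to B, C, and E → score 1.
A: loses to B, D, C, and E → score 0.
C: beats B, D, A, and E → score 4.
E: beats B, D, and A; loses to C → score 3.
C has the best pairwise record.

C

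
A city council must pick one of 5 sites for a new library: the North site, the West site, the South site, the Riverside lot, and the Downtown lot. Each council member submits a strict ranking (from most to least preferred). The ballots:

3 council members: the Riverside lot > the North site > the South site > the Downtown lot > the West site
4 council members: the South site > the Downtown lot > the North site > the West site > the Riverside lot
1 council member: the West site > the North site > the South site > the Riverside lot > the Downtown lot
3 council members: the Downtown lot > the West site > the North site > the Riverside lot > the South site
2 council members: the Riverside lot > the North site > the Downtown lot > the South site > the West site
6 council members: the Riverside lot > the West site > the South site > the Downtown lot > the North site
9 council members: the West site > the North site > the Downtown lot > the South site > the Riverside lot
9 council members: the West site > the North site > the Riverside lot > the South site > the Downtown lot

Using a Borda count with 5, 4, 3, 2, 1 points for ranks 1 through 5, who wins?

the North site: 3·4 + 4·3 + 1·4 + 3·3 + 2·4 + 6·1 + 9·4 + 9·4 = 123
the West site: 3·1 + 4·2 + 1·5 + 3·4 + 2·1 + 6·4 + 9·5 + 9·5 = 144
the South site: 3·3 + 4·5 + 1·3 + 3·1 + 2·2 + 6·3 + 9·2 + 9·2 = 93
the Riverside lot: 3·5 + 4·1 + 1·2 + 3·2 + 2·5 + 6·5 + 9·1 + 9·3 = 103
the Downtown lot: 3·2 + 4·4 + 1·1 + 3·5 + 2·3 + 6·2 + 9·3 + 9·1 = 92
the West site has the highest Borda score (144).

the West site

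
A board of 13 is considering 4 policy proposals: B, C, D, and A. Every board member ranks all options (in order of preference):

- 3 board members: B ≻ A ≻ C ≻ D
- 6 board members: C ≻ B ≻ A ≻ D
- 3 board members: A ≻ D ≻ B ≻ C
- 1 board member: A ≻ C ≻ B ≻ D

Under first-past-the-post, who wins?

First-place votes: B 3, C 6, D 0, A 4.
C has the most first-place votes.

C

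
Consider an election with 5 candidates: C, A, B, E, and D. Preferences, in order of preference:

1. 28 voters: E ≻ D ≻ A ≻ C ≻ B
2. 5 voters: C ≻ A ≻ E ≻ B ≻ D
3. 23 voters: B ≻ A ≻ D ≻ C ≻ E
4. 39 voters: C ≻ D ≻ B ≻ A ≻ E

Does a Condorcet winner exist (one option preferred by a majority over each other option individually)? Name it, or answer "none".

D vs C: 51–44 for D.
D vs A: 67–28 for D.
D vs B: 67–28 for D.
D vs E: 62–33 for D.
D beats every other option head-to-head.

D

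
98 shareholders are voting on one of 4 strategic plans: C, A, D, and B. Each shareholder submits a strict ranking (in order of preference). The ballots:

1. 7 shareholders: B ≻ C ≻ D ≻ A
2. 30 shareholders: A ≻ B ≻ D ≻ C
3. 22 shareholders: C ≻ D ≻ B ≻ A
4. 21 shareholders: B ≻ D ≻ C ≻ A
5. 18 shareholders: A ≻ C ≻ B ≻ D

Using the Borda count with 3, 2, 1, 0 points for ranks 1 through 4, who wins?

C: 7·2 + 30·0 + 22·3 + 21·1 + 18·2 = 137
A: 7·0 + 30·3 + 22·0 + 21·0 + 18·3 = 144
D: 7·1 + 30·1 + 22·2 + 21·2 + 18·0 = 123
B: 7·3 + 30·2 + 22·1 + 21·3 + 18·1 = 184
B has the highest Borda score (184).

B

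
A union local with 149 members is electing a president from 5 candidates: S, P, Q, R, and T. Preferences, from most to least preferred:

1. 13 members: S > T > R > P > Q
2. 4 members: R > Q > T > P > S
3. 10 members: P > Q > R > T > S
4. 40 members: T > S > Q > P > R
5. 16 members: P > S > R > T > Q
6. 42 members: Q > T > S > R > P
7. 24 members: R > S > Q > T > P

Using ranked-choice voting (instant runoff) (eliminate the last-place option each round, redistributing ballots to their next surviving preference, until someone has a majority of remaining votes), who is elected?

Round 1: S 13, P 26, Q 42, R 28, T 40. Eliminate S.
Round 2: P 26, Q 42, R 28, T 53. Eliminate P.
Round 3: Q 52, R 44, T 53. Eliminate R.
Round 4: Q 80, T 69. Q has a majority.

Q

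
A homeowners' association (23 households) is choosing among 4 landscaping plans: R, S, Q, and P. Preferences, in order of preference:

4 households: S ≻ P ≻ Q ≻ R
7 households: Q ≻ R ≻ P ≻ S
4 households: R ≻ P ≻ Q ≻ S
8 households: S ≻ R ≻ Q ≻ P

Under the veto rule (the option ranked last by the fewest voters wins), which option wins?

Q

Last-place votes: R 4, S 11, Q 0, P 8.
Q is ranked last by the fewest voters, so Q wins.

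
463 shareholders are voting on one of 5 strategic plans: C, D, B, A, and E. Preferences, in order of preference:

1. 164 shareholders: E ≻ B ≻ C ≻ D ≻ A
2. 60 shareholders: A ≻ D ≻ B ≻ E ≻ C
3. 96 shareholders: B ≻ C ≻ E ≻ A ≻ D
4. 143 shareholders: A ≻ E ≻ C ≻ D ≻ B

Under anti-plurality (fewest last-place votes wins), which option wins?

Last-place votes: C 60, D 96, B 143, A 164, E 0.
E is ranked last by the fewest voters, so E wins.

E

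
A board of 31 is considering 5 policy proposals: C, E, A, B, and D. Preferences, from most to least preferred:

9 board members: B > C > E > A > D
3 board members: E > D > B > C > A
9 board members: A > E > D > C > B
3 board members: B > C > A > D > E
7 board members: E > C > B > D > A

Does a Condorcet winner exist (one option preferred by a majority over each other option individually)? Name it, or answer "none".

E vs C: 19–12 for E.
E vs A: 19–12 for E.
E vs B: 19–12 for E.
E vs D: 28–3 for E.
E beats every other option head-to-head.

E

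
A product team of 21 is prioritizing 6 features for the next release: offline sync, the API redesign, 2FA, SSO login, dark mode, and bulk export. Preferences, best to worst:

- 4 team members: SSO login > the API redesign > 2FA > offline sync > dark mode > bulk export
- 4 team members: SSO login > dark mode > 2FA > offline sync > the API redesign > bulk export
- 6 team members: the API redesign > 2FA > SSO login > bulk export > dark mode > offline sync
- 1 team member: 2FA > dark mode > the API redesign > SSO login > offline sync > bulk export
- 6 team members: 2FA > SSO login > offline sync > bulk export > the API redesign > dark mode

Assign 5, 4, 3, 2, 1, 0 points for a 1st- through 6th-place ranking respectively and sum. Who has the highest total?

offline sync: 4·2 + 4·2 + 6·0 + 1·1 + 6·3 = 35
the API redesign: 4·4 + 4·1 + 6·5 + 1·3 + 6·1 = 59
2FA: 4·3 + 4·3 + 6·4 + 1·5 + 6·5 = 83
SSO login: 4·5 + 4·5 + 6·3 + 1·2 + 6·4 = 84
dark mode: 4·1 + 4·4 + 6·1 + 1·4 + 6·0 = 30
bulk export: 4·0 + 4·0 + 6·2 + 1·0 + 6·2 = 24
SSO login has the highest Borda score (84).

SSO login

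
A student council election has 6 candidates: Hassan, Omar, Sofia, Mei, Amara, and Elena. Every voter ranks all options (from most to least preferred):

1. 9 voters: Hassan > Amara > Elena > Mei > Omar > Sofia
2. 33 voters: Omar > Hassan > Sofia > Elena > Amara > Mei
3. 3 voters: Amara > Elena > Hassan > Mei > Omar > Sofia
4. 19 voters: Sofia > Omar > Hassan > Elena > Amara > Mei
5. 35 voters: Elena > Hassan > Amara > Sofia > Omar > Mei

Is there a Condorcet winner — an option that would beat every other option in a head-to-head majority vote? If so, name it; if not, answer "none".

none

Checking pairwise contests:
Omar beats Hassan 52–47.
Sofia beats Omar 54–45.
Hassan beats Sofia 80–19.
Hassan beats Mei 99–0.
Hassan beats Amara 96–3.
Hassan beats Elena 61–38.
Every option loses at least one head-to-head, so there is no Condorcet winner.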